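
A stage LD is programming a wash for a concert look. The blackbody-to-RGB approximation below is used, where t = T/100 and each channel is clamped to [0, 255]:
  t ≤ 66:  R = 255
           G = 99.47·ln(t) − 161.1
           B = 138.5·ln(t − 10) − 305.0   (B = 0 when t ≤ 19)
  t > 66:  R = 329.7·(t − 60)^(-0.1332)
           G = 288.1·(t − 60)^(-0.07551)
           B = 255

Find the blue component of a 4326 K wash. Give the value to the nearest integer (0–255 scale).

180

t = 4326/100 = 43.26; the t ≤ 66 branch applies.
B = 138.5·ln(43.26 − 10) − 305.0 = 138.5·ln 33.26 − 305.0 = 138.5·3.5044 − 305.0 = 180.353.
Rounded: 180.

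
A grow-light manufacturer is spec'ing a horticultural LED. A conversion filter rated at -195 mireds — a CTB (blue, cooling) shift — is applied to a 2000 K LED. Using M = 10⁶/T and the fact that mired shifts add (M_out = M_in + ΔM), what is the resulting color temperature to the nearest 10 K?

M_in = 10⁶/2000 = 500.00 mireds.
M_out = 500.00 + (-195) = 305.00 mireds.
T_out = 10⁶/305.00 = 3278.7 K → 3280 K.

3280 K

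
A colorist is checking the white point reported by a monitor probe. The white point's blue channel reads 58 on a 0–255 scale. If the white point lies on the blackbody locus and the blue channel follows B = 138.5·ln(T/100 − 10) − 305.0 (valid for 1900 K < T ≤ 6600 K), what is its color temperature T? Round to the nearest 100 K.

2400 K

ln(t − 10) = (58 + 305.0) / 138.5 = 2.6209.
t − 10 = e^2.6209 = 13.749, so t = 23.749.
T = 100·t = 2375 K → 2400 K to the nearest 100 K.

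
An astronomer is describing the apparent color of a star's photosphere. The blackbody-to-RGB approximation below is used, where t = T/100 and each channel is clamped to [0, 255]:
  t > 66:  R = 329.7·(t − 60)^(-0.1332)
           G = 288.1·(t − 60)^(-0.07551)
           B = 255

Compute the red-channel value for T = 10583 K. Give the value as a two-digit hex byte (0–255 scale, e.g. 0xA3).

0xC6

t = 10583/100 = 105.83; the t > 66 branch applies.
R = 329.7·(105.83 − 60)^(-0.1332) = 329.7·45.83^(-0.1332) = 329.7·0.60081 = 198.086.
Rounded: 198; in hex, 0xC6.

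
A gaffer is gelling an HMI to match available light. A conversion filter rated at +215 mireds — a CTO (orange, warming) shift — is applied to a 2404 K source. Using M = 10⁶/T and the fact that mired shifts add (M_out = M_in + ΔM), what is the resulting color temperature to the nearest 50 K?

1600 K

M_in = 10⁶/2404 = 415.97 mireds.
M_out = 415.97 + (+215) = 630.97 mireds.
T_out = 10⁶/630.97 = 1584.9 K → 1600 K.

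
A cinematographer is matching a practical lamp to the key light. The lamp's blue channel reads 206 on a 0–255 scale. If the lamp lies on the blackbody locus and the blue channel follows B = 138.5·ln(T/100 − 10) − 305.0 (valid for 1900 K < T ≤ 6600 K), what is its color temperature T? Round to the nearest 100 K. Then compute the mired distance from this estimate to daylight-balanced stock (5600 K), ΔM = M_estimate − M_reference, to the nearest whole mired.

+21 mireds

ln(t − 10) = (206 + 305.0) / 138.5 = 3.6895.
t − 10 = e^3.6895 = 40.026, so t = 50.026.
T = 100·t = 5003 K → 5000 K to the nearest 100 K.
M_estimate = 10⁶/5000 = 200.00; M_reference = 10⁶/5600 = 178.57.
ΔM = 200.00 − 178.57 = 21.43 → +21 mireds.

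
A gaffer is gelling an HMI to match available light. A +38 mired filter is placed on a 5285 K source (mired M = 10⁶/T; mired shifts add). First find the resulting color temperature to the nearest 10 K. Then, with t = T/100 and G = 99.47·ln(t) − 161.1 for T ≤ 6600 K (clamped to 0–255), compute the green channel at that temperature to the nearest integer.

M_in = 10⁶/5285 = 189.21; M_out = 189.21 + (+38) = 227.21.
T_out = 10⁶/227.21 = 4401.1 K → 4400 K; t = 44.
G = 99.47·ln 44 − 161.1 = 99.47·3.7842 − 161.1 = 215.313.
Rounded: 215.

215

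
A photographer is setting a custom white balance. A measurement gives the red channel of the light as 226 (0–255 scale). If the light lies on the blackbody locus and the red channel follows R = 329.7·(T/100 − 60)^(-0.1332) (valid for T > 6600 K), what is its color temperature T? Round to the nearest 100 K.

7700 K

(t − 60)^(-0.1332) = 226/329.7 = 0.68547.
t − 60 = 0.68547^(1/-0.1332) = 0.68547^(-7.508) = 17.034, so t = 77.034.
T = 100·t = 7703 K → 7700 K to the nearest 100 K.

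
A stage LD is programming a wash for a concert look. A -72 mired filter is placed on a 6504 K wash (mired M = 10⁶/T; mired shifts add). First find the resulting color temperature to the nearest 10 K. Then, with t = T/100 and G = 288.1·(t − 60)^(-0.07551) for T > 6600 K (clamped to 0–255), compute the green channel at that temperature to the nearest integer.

M_in = 10⁶/6504 = 153.75; M_out = 153.75 + (-72) = 81.75.
T_out = 10⁶/81.75 = 12232.2 K → 12230 K; t = 122.3.
G = 288.1·(122.3 − 60)^(-0.07551) = 288.1·62.3^(-0.07551) = 288.1·0.73198 = 210.883.
Rounded: 211.

211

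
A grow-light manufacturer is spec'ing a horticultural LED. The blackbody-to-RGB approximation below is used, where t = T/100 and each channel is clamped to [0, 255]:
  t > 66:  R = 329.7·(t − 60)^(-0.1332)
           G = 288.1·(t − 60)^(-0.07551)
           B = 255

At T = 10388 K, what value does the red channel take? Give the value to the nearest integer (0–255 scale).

t = 10388/100 = 103.88; the t > 66 branch applies.
R = 329.7·(103.88 − 60)^(-0.1332) = 329.7·43.88^(-0.1332) = 329.7·0.60430 = 199.237.
Rounded: 199.

199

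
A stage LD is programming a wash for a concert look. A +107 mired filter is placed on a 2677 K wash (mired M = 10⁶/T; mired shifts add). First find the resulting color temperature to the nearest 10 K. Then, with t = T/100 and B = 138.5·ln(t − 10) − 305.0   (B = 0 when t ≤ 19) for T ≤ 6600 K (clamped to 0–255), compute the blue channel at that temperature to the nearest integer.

25

M_in = 10⁶/2677 = 373.55; M_out = 373.55 + (+107) = 480.55.
T_out = 10⁶/480.55 = 2080.9 K → 2080 K; t = 20.8.
B = 138.5·ln(20.8 − 10) − 305.0 = 138.5·ln 10.8 − 305.0 = 138.5·2.3795 − 305.0 = 24.567.
Rounded: 25.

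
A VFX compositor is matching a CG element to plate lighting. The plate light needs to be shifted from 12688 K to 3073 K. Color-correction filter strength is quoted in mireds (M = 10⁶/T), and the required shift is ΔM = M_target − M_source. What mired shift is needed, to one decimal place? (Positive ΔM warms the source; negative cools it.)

+246.6 mireds

M_source = 10⁶/12688 = 78.815; M_target = 10⁶/3073 = 325.415.
ΔM = 325.415 − 78.815 = 246.600 → +246.6 mireds, a warming shift.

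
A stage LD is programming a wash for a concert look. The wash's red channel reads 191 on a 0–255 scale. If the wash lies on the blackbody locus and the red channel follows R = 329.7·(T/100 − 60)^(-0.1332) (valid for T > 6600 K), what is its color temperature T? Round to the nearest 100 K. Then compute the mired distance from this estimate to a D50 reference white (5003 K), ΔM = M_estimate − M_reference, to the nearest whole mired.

-117 mireds

(t − 60)^(-0.1332) = 191/329.7 = 0.57931.
t − 60 = 0.57931^(1/-0.1332) = 0.57931^(-7.508) = 60.245, so t = 120.245.
T = 100·t = 12025 K → 12000 K to the nearest 100 K.
M_estimate = 10⁶/12000 = 83.33; M_reference = 10⁶/5003 = 199.88.
ΔM = 83.33 − 199.88 = -116.55 → -117 mireds.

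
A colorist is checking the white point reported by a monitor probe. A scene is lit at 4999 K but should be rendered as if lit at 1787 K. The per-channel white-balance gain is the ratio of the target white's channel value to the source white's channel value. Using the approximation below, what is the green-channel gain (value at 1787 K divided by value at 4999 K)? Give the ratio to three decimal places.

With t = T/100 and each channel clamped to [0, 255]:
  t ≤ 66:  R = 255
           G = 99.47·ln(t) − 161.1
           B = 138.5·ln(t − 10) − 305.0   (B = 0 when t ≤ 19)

0.551

At 4999 K (t = 49.99):
  G = 99.47·ln 49.99 − 161.1 = 99.47·3.9118 − 161.1 = 228.009.
At 1787 K (t = 17.87):
  G = 99.47·ln 17.87 − 161.1 = 99.47·2.8831 − 161.1 = 125.684.
Gain = 125.684 / 228.009 = 0.5512 → 0.551.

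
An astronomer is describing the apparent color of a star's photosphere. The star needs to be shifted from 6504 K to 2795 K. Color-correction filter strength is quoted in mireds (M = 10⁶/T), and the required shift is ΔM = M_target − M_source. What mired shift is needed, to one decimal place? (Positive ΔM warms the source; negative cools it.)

+204.0 mireds

M_source = 10⁶/6504 = 153.752; M_target = 10⁶/2795 = 357.782.
ΔM = 357.782 − 153.752 = 204.030 → +204.0 mireds, a warming shift.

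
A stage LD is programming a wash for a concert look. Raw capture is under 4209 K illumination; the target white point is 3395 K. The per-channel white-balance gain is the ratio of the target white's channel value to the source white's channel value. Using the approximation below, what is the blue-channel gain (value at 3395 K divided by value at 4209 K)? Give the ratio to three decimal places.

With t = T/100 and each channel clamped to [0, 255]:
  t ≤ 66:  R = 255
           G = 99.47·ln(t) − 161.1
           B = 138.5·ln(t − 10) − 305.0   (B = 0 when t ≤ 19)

0.769

At 4209 K (t = 42.09):
  B = 138.5·ln(42.09 − 10) − 305.0 = 138.5·ln 32.09 − 305.0 = 138.5·3.4685 − 305.0 = 175.393.
At 3395 K (t = 33.95):
  B = 138.5·ln(33.95 − 10) − 305.0 = 138.5·ln 23.95 − 305.0 = 138.5·3.1760 − 305.0 = 134.872.
Gain = 134.872 / 175.393 = 0.7690 → 0.769.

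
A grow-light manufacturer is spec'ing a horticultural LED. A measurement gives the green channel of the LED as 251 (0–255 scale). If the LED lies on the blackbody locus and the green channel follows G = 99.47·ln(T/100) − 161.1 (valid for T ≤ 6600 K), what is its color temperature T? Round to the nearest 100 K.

6300 K

ln t = (251 + 161.1) / 99.47 = 4.1430.
t = e^4.1430 = 62.989.
T = 100·t = 6299 K → 6300 K to the nearest 100 K.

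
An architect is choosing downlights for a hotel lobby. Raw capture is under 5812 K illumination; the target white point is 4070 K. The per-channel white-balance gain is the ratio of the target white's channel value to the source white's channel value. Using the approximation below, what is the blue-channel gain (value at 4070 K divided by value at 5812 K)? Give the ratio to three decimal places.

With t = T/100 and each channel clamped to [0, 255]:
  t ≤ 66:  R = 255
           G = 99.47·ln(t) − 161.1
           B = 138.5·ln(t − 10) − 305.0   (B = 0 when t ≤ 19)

0.731

At 5812 K (t = 58.12):
  B = 138.5·ln(58.12 − 10) − 305.0 = 138.5·ln 48.12 − 305.0 = 138.5·3.8737 − 305.0 = 231.507.
At 4070 K (t = 40.7):
  B = 138.5·ln(40.7 − 10) − 305.0 = 138.5·ln 30.7 − 305.0 = 138.5·3.4243 − 305.0 = 169.260.
Gain = 169.260 / 231.507 = 0.7311 → 0.731.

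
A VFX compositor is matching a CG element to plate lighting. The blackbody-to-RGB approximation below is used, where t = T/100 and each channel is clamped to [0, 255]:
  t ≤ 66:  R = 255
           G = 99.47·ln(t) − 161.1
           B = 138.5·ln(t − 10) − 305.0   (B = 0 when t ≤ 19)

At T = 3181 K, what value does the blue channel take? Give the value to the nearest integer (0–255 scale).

122

t = 3181/100 = 31.81; the t ≤ 66 branch applies.
B = 138.5·ln(31.81 − 10) − 305.0 = 138.5·ln 21.81 − 305.0 = 138.5·3.0824 − 305.0 = 121.908.
Rounded: 122.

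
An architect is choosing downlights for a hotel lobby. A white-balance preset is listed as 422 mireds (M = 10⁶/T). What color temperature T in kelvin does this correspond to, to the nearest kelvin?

2370 K

T = 10⁶ / 422 = 2369.67 K → 2370 K.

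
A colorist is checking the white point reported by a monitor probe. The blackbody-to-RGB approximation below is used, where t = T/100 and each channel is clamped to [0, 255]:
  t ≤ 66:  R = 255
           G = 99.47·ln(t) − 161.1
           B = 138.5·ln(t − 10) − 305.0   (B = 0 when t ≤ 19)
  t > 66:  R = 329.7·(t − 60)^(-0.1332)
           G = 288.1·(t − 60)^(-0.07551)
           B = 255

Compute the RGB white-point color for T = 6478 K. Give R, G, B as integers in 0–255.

R=255, G=254, B=249

t = 6478/100 = 64.78; the t ≤ 66 branch applies.
R = 255 by definition for t ≤ 66.
G = 99.47·ln 64.78 − 161.1 = 99.47·4.1710 − 161.1 = 253.789.
B = 138.5·ln(64.78 − 10) − 305.0 = 138.5·ln 54.78 − 305.0 = 138.5·4.0033 − 305.0 = 249.461.
Rounded: (255, 254, 249).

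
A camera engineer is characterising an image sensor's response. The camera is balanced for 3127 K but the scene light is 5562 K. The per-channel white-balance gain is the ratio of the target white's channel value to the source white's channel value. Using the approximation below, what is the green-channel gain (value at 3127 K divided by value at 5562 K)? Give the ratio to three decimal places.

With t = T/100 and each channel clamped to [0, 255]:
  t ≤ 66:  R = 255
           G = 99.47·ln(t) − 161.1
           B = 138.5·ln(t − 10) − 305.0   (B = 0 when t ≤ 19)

0.760

At 5562 K (t = 55.62):
  G = 99.47·ln 55.62 − 161.1 = 99.47·4.0185 − 161.1 = 238.624.
At 3127 K (t = 31.27):
  G = 99.47·ln 31.27 − 161.1 = 99.47·3.4427 − 161.1 = 181.341.
Gain = 181.341 / 238.624 = 0.7599 → 0.760.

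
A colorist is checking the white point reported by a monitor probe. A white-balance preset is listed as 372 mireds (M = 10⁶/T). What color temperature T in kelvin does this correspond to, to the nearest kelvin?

2688 K

T = 10⁶ / 372 = 2688.17 K → 2688 K.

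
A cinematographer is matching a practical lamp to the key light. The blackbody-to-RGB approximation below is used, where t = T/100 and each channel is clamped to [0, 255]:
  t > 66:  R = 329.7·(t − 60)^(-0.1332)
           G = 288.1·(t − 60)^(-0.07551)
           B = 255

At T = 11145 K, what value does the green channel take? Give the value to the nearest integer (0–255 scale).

214

t = 11145/100 = 111.45; the t > 66 branch applies.
G = 288.1·(111.45 − 60)^(-0.07551) = 288.1·51.45^(-0.07551) = 288.1·0.74263 = 213.952.
Rounded: 214.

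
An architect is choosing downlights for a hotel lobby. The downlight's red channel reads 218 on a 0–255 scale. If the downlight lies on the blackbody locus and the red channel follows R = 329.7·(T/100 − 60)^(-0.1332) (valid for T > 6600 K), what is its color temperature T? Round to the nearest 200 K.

(t − 60)^(-0.1332) = 218/329.7 = 0.66121.
t − 60 = 0.66121^(1/-0.1332) = 0.66121^(-7.508) = 22.326, so t = 82.326.
T = 100·t = 8233 K → 8200 K to the nearest 200 K.

8200 K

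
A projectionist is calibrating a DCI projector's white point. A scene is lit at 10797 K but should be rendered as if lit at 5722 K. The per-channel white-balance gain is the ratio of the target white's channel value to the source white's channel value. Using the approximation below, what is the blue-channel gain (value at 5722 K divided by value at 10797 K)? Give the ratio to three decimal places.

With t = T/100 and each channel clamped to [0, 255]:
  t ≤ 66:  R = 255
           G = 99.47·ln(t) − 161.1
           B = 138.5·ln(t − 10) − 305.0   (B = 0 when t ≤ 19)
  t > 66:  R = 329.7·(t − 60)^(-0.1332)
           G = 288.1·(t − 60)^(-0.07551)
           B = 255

0.898

At 10797 K (t = 107.97):
  B = 255 by definition for t > 66.
At 5722 K (t = 57.22):
  B = 138.5·ln(57.22 − 10) − 305.0 = 138.5·ln 47.22 − 305.0 = 138.5·3.8548 − 305.0 = 228.892.
Gain = 228.892 / 255.000 = 0.8976 → 0.898.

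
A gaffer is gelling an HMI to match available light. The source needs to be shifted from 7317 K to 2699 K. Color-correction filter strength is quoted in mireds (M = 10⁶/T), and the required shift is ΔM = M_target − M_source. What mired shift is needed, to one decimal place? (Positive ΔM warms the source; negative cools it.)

M_source = 10⁶/7317 = 136.668; M_target = 10⁶/2699 = 370.508.
ΔM = 370.508 − 136.668 = 233.840 → +233.8 mireds, a warming shift.

+233.8 mireds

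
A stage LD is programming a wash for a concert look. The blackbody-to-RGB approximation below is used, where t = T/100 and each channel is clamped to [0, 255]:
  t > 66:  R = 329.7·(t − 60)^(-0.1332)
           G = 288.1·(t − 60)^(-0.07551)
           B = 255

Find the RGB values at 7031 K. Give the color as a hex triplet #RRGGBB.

#F2F2FF

t = 7031/100 = 70.31; the t > 66 branch applies.
R = 329.7·(70.31 − 60)^(-0.1332) = 329.7·10.31^(-0.1332) = 329.7·0.73288 = 241.631.
G = 288.1·(70.31 − 60)^(-0.07551) = 288.1·10.31^(-0.07551) = 288.1·0.83847 = 241.564.
B = 255 by definition for t > 66.
Rounded: (242, 242, 255).
In hex: #F2F2FF.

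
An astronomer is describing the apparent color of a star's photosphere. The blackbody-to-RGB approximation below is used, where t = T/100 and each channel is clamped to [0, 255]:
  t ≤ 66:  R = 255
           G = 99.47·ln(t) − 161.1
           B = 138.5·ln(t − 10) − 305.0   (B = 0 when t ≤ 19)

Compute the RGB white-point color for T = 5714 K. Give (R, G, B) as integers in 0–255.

(255, 241, 229)

t = 5714/100 = 57.14; the t ≤ 66 branch applies.
R = 255 by definition for t ≤ 66.
G = 99.47·ln 57.14 − 161.1 = 99.47·4.0455 − 161.1 = 241.306.
B = 138.5·ln(57.14 − 10) − 305.0 = 138.5·ln 47.14 − 305.0 = 138.5·3.8531 − 305.0 = 228.657.
Rounded: (255, 241, 229).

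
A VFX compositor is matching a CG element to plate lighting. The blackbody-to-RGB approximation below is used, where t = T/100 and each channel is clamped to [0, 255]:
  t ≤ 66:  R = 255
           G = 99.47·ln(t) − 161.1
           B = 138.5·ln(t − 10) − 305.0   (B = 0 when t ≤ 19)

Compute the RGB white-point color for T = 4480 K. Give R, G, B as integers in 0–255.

t = 4480/100 = 44.8; the t ≤ 66 branch applies.
R = 255 by definition for t ≤ 66.
G = 99.47·ln 44.8 − 161.1 = 99.47·3.8022 − 161.1 = 217.106.
B = 138.5·ln(44.8 − 10) − 305.0 = 138.5·ln 34.8 − 305.0 = 138.5·3.5496 − 305.0 = 186.622.
Rounded: (255, 217, 187).

R=255, G=217, B=187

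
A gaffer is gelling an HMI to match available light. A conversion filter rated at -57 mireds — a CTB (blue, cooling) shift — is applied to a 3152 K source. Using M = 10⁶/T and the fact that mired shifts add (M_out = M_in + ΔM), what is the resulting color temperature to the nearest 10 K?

M_in = 10⁶/3152 = 317.26 mireds.
M_out = 317.26 + (-57) = 260.26 mireds.
T_out = 10⁶/260.26 = 3842.3 K → 3840 K.

3840 K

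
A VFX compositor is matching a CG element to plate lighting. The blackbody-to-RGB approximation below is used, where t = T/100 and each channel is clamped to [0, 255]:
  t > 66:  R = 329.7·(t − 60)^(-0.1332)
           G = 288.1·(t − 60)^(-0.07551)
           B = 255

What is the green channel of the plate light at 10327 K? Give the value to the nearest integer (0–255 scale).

217

t = 10327/100 = 103.27; the t > 66 branch applies.
G = 288.1·(103.27 − 60)^(-0.07551) = 288.1·43.27^(-0.07551) = 288.1·0.75240 = 216.768.
Rounded: 217.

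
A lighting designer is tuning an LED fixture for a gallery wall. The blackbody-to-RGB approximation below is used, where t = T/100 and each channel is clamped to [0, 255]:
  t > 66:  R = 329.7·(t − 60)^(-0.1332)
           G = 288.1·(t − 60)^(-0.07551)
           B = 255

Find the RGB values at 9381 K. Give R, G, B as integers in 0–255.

R=206, G=221, B=255

t = 9381/100 = 93.81; the t > 66 branch applies.
R = 329.7·(93.81 − 60)^(-0.1332) = 329.7·33.81^(-0.1332) = 329.7·0.62565 = 206.277.
G = 288.1·(93.81 − 60)^(-0.07551) = 288.1·33.81^(-0.07551) = 288.1·0.76655 = 220.844.
B = 255 by definition for t > 66.
Rounded: (206, 221, 255).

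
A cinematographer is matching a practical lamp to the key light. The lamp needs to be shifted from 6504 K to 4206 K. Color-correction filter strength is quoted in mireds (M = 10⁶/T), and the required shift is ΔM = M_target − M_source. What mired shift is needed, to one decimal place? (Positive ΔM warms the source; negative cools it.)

+84.0 mireds

M_source = 10⁶/6504 = 153.752; M_target = 10⁶/4206 = 237.756.
ΔM = 237.756 − 153.752 = 84.004 → +84.0 mireds, a warming shift.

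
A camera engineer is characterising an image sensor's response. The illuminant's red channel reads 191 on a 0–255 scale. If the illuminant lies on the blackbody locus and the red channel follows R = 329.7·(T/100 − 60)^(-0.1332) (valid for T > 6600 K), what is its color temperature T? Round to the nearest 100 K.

(t − 60)^(-0.1332) = 191/329.7 = 0.57931.
t − 60 = 0.57931^(1/-0.1332) = 0.57931^(-7.508) = 60.245, so t = 120.245.
T = 100·t = 12025 K → 12000 K to the nearest 100 K.

12000 K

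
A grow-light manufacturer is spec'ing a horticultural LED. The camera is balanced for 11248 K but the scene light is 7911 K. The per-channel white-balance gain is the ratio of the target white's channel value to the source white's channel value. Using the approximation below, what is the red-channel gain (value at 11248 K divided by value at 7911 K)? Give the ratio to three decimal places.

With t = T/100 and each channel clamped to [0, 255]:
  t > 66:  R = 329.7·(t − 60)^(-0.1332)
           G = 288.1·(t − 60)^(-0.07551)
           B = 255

At 7911 K (t = 79.11):
  R = 329.7·(79.11 − 60)^(-0.1332) = 329.7·19.11^(-0.1332) = 329.7·0.67505 = 222.564.
At 11248 K (t = 112.48):
  R = 329.7·(112.48 − 60)^(-0.1332) = 329.7·52.48^(-0.1332) = 329.7·0.59006 = 194.543.
Gain = 194.543 / 222.564 = 0.8741 → 0.874.

0.874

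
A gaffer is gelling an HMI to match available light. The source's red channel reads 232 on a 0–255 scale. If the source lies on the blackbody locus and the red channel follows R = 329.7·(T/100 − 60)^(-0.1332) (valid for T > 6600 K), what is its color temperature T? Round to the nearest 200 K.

7400 K

(t − 60)^(-0.1332) = 232/329.7 = 0.70367.
t − 60 = 0.70367^(1/-0.1332) = 0.70367^(-7.508) = 13.992, so t = 73.992.
T = 100·t = 7399 K → 7400 K to the nearest 200 K.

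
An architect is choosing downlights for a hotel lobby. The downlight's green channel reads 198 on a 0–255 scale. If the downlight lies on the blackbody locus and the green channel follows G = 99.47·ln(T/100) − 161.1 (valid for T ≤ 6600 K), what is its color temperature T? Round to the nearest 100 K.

3700 K

ln t = (198 + 161.1) / 99.47 = 3.6101.
t = e^3.6101 = 36.971.
T = 100·t = 3697 K → 3700 K to the nearest 100 K.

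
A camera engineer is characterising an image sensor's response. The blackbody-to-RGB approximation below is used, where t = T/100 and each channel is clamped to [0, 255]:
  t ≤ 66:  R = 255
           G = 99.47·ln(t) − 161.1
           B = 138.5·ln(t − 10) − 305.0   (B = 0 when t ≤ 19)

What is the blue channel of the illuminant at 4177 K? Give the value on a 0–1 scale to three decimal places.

0.682

t = 4177/100 = 41.77; the t ≤ 66 branch applies.
B = 138.5·ln(41.77 − 10) − 305.0 = 138.5·ln 31.77 − 305.0 = 138.5·3.4585 − 305.0 = 174.005.
On a 0–1 scale: 174.005/255 = 0.6824 → 0.682.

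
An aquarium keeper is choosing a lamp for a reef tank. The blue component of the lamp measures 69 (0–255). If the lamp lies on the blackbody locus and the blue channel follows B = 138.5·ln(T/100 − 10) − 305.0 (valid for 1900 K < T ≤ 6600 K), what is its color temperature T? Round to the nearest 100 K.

ln(t − 10) = (69 + 305.0) / 138.5 = 2.7004.
t − 10 = e^2.7004 = 14.885, so t = 24.885.
T = 100·t = 2489 K → 2500 K to the nearest 100 K.

2500 K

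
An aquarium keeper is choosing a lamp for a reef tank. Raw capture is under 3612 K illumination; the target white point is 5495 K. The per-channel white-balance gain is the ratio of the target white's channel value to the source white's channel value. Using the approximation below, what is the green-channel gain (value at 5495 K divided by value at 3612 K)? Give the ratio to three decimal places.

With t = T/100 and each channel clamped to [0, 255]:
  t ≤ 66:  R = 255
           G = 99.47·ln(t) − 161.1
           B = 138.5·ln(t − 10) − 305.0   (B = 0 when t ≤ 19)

1.213

At 3612 K (t = 36.12):
  G = 99.47·ln 36.12 − 161.1 = 99.47·3.5868 − 161.1 = 195.684.
At 5495 K (t = 54.95):
  G = 99.47·ln 54.95 − 161.1 = 99.47·4.0064 − 161.1 = 237.419.
Gain = 237.419 / 195.684 = 1.2133 → 1.213.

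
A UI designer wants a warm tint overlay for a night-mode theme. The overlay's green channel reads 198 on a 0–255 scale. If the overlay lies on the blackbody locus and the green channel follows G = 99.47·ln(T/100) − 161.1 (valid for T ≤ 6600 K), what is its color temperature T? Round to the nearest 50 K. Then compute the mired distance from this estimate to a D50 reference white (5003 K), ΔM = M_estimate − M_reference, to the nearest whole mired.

+70 mireds

ln t = (198 + 161.1) / 99.47 = 3.6101.
t = e^3.6101 = 36.971.
T = 100·t = 3697 K → 3700 K to the nearest 50 K.
M_estimate = 10⁶/3700 = 270.27; M_reference = 10⁶/5003 = 199.88.
ΔM = 270.27 − 199.88 = 70.39 → +70 mireds.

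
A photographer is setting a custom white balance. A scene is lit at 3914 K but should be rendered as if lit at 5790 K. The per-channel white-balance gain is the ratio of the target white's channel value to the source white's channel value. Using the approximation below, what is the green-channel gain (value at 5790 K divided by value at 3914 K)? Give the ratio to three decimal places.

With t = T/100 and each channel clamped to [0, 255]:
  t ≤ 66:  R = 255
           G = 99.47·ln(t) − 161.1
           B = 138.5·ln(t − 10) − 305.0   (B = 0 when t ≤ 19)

At 3914 K (t = 39.14):
  G = 99.47·ln 39.14 − 161.1 = 99.47·3.6671 − 161.1 = 203.671.
At 5790 K (t = 57.9):
  G = 99.47·ln 57.9 − 161.1 = 99.47·4.0587 − 161.1 = 242.621.
Gain = 242.621 / 203.671 = 1.1912 → 1.191.

1.191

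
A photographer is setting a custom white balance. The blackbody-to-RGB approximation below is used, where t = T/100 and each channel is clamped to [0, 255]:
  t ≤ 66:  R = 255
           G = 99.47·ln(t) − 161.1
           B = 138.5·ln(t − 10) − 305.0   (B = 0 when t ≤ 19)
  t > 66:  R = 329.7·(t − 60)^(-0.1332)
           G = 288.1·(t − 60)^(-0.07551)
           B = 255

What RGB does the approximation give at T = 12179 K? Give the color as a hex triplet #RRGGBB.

#BED3FF

t = 12179/100 = 121.79; the t > 66 branch applies.
R = 329.7·(121.79 − 60)^(-0.1332) = 329.7·61.79^(-0.1332) = 329.7·0.57736 = 190.357.
G = 288.1·(121.79 − 60)^(-0.07551) = 288.1·61.79^(-0.07551) = 288.1·0.73243 = 211.014.
B = 255 by definition for t > 66.
Rounded: (190, 211, 255).
In hex: #BED3FF.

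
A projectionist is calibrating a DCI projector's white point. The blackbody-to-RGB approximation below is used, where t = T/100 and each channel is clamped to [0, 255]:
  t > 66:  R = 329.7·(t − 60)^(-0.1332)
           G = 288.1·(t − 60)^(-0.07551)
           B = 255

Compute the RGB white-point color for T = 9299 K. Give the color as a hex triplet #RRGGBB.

t = 9299/100 = 92.99; the t > 66 branch applies.
R = 329.7·(92.99 − 60)^(-0.1332) = 329.7·32.99^(-0.1332) = 329.7·0.62770 = 206.952.
G = 288.1·(92.99 − 60)^(-0.07551) = 288.1·32.99^(-0.07551) = 288.1·0.76797 = 221.254.
B = 255 by definition for t > 66.
Rounded: (207, 221, 255).
In hex: #CFDDFF.

#CFDDFF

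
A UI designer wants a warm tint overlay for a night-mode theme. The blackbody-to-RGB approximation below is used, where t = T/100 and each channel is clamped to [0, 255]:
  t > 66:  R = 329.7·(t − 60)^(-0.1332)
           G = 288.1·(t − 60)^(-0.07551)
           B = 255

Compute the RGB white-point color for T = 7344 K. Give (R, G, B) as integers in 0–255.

(233, 237, 255)

t = 7344/100 = 73.44; the t > 66 branch applies.
R = 329.7·(73.44 − 60)^(-0.1332) = 329.7·13.44^(-0.1332) = 329.7·0.70745 = 233.247.
G = 288.1·(73.44 − 60)^(-0.07551) = 288.1·13.44^(-0.07551) = 288.1·0.82185 = 236.776.
B = 255 by definition for t > 66.
Rounded: (233, 237, 255).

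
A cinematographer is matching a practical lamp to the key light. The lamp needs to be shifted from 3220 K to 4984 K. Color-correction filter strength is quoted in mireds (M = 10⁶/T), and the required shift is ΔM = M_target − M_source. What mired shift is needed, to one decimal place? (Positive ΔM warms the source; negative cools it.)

M_source = 10⁶/3220 = 310.559; M_target = 10⁶/4984 = 200.642.
ΔM = 200.642 − 310.559 = -109.917 → -109.9 mireds, a cooling shift.

-109.9 mireds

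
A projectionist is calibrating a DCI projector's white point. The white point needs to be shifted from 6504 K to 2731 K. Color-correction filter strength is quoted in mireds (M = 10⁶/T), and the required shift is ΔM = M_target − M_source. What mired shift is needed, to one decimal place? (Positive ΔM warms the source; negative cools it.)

M_source = 10⁶/6504 = 153.752; M_target = 10⁶/2731 = 366.166.
ΔM = 366.166 − 153.752 = 212.415 → +212.4 mireds, a warming shift.

+212.4 mireds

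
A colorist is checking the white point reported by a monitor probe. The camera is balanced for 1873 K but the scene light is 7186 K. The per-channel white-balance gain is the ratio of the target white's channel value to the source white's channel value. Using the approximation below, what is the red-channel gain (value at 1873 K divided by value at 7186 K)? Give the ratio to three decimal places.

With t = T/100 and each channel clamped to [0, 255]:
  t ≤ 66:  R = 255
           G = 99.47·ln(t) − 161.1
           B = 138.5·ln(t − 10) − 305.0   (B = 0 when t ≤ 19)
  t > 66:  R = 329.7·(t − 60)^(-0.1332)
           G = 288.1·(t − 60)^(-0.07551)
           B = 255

1.075

At 7186 K (t = 71.86):
  R = 329.7·(71.86 − 60)^(-0.1332) = 329.7·11.86^(-0.1332) = 329.7·0.71934 = 237.165.
At 1873 K (t = 18.73):
  R = 255 by definition for t ≤ 66.
Gain = 255.000 / 237.165 = 1.0752 → 1.075.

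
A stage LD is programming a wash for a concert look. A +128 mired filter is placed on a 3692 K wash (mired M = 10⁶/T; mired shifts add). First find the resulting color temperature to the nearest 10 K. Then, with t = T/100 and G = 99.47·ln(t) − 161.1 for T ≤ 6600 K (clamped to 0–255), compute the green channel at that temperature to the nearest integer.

159

M_in = 10⁶/3692 = 270.86; M_out = 270.86 + (+128) = 398.86.
T_out = 10⁶/398.86 = 2507.2 K → 2510 K; t = 25.1.
G = 99.47·ln 25.1 − 161.1 = 99.47·3.2229 − 161.1 = 159.479.
Rounded: 159.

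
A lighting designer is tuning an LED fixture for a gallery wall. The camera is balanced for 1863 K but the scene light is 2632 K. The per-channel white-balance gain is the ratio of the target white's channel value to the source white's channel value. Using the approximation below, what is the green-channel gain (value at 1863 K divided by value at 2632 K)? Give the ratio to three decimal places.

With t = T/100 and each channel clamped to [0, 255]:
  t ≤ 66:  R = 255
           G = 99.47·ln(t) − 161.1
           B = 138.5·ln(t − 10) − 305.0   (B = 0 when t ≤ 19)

0.791

At 2632 K (t = 26.32):
  G = 99.47·ln 26.32 − 161.1 = 99.47·3.2703 − 161.1 = 164.200.
At 1863 K (t = 18.63):
  G = 99.47·ln 18.63 − 161.1 = 99.47·2.9248 − 161.1 = 129.827.
Gain = 129.827 / 164.200 = 0.7907 → 0.791.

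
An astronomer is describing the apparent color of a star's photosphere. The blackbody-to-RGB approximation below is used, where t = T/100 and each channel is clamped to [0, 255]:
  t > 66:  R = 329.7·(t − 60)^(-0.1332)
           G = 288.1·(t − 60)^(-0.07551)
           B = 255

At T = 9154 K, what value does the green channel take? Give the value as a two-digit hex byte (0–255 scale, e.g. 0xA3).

t = 9154/100 = 91.54; the t > 66 branch applies.
G = 288.1·(91.54 − 60)^(-0.07551) = 288.1·31.54^(-0.07551) = 288.1·0.77059 = 222.006.
Rounded: 222; in hex, 0xDE.

0xDE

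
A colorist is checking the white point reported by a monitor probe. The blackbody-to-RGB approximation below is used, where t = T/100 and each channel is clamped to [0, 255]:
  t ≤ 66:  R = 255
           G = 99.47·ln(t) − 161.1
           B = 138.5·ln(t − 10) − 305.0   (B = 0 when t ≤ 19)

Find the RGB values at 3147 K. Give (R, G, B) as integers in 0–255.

(255, 182, 120)

t = 3147/100 = 31.47; the t ≤ 66 branch applies.
R = 255 by definition for t ≤ 66.
G = 99.47·ln 31.47 − 161.1 = 99.47·3.4490 − 161.1 = 181.975.
B = 138.5·ln(31.47 − 10) − 305.0 = 138.5·ln 21.47 − 305.0 = 138.5·3.0667 − 305.0 = 119.732.
Rounded: (255, 182, 120).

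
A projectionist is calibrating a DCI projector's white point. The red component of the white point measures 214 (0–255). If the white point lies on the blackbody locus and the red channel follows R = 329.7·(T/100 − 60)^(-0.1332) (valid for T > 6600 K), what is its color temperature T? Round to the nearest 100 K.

(t − 60)^(-0.1332) = 214/329.7 = 0.64907.
t − 60 = 0.64907^(1/-0.1332) = 0.64907^(-7.508) = 25.657, so t = 85.657.
T = 100·t = 8566 K → 8600 K to the nearest 100 K.

8600 K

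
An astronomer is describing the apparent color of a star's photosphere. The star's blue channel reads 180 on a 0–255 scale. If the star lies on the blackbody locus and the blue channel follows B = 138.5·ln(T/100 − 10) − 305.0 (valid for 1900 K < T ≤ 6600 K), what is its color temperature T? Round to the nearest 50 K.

ln(t − 10) = (180 + 305.0) / 138.5 = 3.5018.
t − 10 = e^3.5018 = 33.175, so t = 43.175.
T = 100·t = 4318 K → 4300 K to the nearest 50 K.

4300 K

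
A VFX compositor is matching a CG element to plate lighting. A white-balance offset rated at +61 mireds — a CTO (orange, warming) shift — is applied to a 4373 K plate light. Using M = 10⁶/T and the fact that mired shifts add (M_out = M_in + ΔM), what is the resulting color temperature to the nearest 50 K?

3450 K

M_in = 10⁶/4373 = 228.68 mireds.
M_out = 228.68 + (+61) = 289.68 mireds.
T_out = 10⁶/289.68 = 3452.1 K → 3450 K.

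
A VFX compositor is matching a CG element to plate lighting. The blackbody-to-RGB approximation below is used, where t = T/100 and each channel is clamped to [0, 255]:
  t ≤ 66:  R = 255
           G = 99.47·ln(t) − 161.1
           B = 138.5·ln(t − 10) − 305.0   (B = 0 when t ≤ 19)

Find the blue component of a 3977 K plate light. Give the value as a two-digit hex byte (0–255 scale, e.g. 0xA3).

0xA5

t = 3977/100 = 39.77; the t ≤ 66 branch applies.
B = 138.5·ln(39.77 − 10) − 305.0 = 138.5·ln 29.77 − 305.0 = 138.5·3.3935 − 305.0 = 165.000.
Rounded: 165; in hex, 0xA5.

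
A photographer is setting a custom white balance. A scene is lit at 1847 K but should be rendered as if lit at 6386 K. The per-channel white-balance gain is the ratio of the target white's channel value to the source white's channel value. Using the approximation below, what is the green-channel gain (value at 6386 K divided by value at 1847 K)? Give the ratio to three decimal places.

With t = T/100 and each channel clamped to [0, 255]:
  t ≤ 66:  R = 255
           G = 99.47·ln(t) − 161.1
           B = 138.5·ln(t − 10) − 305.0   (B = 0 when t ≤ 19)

1.957

At 1847 K (t = 18.47):
  G = 99.47·ln 18.47 − 161.1 = 99.47·2.9161 − 161.1 = 128.969.
At 6386 K (t = 63.86):
  G = 99.47·ln 63.86 − 161.1 = 99.47·4.1567 − 161.1 = 252.366.
Gain = 252.366 / 128.969 = 1.9568 → 1.957.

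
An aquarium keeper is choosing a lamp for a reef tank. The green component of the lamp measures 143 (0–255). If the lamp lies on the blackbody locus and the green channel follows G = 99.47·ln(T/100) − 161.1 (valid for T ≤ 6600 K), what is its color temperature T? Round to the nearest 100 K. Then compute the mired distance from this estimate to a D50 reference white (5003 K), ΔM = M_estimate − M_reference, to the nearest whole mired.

+276 mireds

ln t = (143 + 161.1) / 99.47 = 3.0572.
t = e^3.0572 = 21.268.
T = 100·t = 2127 K → 2100 K to the nearest 100 K.
M_estimate = 10⁶/2100 = 476.19; M_reference = 10⁶/5003 = 199.88.
ΔM = 476.19 − 199.88 = 276.31 → +276 mireds.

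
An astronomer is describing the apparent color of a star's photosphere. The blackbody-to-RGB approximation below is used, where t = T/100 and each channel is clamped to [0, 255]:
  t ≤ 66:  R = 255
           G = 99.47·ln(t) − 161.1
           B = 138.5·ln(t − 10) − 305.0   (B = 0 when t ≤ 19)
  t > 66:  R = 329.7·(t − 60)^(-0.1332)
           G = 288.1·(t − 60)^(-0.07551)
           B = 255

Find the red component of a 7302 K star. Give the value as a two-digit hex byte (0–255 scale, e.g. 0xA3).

0xEA

t = 7302/100 = 73.02; the t > 66 branch applies.
R = 329.7·(73.02 − 60)^(-0.1332) = 329.7·13.02^(-0.1332) = 329.7·0.71045 = 234.236.
Rounded: 234; in hex, 0xEA.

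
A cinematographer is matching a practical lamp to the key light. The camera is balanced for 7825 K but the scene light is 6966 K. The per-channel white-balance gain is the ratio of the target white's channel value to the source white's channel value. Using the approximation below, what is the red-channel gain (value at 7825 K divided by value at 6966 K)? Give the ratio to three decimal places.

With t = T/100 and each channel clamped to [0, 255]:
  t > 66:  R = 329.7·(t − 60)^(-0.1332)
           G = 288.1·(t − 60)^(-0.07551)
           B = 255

At 6966 K (t = 69.66):
  R = 329.7·(69.66 − 60)^(-0.1332) = 329.7·9.66^(-0.1332) = 329.7·0.73927 = 243.736.
At 7825 K (t = 78.25):
  R = 329.7·(78.25 − 60)^(-0.1332) = 329.7·18.25^(-0.1332) = 329.7·0.67920 = 223.933.
Gain = 223.933 / 243.736 = 0.9188 → 0.919.

0.919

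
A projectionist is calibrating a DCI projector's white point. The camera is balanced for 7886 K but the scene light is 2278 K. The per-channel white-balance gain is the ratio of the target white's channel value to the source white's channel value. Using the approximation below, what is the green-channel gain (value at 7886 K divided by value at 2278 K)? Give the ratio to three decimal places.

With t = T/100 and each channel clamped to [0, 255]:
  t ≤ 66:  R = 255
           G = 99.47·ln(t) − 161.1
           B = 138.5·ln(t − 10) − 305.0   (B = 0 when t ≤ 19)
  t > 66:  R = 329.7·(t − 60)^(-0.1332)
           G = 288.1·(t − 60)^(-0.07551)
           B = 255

At 2278 K (t = 22.78):
  G = 99.47·ln 22.78 − 161.1 = 99.47·3.1259 − 161.1 = 149.832.
At 7886 K (t = 78.86):
  G = 288.1·(78.86 − 60)^(-0.07551) = 288.1·18.86^(-0.07551) = 288.1·0.80109 = 230.795.
Gain = 230.795 / 149.832 = 1.5404 → 1.540.

1.540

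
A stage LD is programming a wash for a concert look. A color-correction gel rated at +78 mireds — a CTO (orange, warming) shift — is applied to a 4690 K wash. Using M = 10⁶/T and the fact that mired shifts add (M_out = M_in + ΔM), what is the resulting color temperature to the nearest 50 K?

M_in = 10⁶/4690 = 213.22 mireds.
M_out = 213.22 + (+78) = 291.22 mireds.
T_out = 10⁶/291.22 = 3433.8 K → 3450 K.

3450 K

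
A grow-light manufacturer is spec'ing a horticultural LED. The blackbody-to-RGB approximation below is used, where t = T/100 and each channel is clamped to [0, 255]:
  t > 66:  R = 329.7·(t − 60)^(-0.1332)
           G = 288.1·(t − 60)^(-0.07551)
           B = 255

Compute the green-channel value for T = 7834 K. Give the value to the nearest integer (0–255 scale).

t = 7834/100 = 78.34; the t > 66 branch applies.
G = 288.1·(78.34 − 60)^(-0.07551) = 288.1·18.34^(-0.07551) = 288.1·0.80279 = 231.283.
Rounded: 231.

231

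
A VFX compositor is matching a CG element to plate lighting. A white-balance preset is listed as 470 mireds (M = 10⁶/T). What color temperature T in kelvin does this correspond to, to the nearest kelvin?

2128 K

T = 10⁶ / 470 = 2127.66 K → 2128 K.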